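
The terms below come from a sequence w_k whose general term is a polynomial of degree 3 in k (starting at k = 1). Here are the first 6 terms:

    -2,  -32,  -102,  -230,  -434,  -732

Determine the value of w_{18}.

-18192

1st diffs: -30, -70, -128, -204, -298.
2nd diffs: -40, -58, -76, -94.
3rd diffs: -18, -18, -18 (constant).
Newton forward-difference form: w_k = -2 + (-30)·C(k-1,1) + (-40)·C(k-1,2) + (-18)·C(k-1,3).
At k = 18: k-1 = 17, so w_{18} = -2 - 510 - 5440 - 12240 = -18192.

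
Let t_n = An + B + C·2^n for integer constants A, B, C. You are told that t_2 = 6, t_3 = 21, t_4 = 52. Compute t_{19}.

2097125

The three given values yield: 2A + B + 4C = 6; 3A + B + 8C = 21; 4A + B + 16C = 52.
Subtracting the first from the second: A + 4C = 15.
Subtracting the second from the third: A + 8C = 31.
Solving: C = 4, A = -1, then B = -8.
So t_n = -1·n + (-8) + 4·2^n; at n=19 this is 2097125.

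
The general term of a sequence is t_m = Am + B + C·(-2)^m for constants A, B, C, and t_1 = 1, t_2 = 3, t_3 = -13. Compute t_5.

The three given values yield: A + B - 2C = 1; 2A + B + 4C = 3; 3A + B - 8C = -13.
Subtracting the first from the second: A + 6C = 2.
Subtracting the second from the third: A - 12C = -16.
Solving: C = 1, A = -4, then B = 7.
So t_m = -4·m + 7 + 1·(-2)^m; at m=5 this is -45.

-45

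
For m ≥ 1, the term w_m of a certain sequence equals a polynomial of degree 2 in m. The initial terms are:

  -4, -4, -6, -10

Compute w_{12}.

-114

1st diffs: 0, -2, -4.
2nd diffs: -2, -2 (constant).
Newton forward-difference form: w_m = -4 + (-2)·C(m-1,2).
At m = 12: m-1 = 11, so w_{12} = -4 - 110 = -114.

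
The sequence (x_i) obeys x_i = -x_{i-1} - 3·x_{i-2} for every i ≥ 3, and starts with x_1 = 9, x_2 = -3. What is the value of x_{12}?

78

Step forward from the initial values:
x_3 = -24, x_4 = 33, x_5 = 39, x_6 = -138, x_7 = 21, x_8 = 393, x_9 = -456, x_{10} = -723, x_{11} = 2091, x_{12} = 78.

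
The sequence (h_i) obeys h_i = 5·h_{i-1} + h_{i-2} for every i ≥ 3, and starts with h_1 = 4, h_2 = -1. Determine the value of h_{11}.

Iterate the recurrence:
h_3 = -1, h_4 = -6, h_5 = -31, h_6 = -161, h_7 = -836, h_8 = -4341, h_9 = -22541, h_{10} = -117046, h_{11} = -607771.

-607771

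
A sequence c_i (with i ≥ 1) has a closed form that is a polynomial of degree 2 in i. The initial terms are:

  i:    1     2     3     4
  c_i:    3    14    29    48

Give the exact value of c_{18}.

734

1st diffs: 11, 15, 19.
2nd diffs: 4, 4 (constant).
Newton forward-difference form: c_i = 3 + 11·C(i-1,1) + 4·C(i-1,2).
At i = 18: i-1 = 17, so c_{18} = 3 + 187 + 544 = 734.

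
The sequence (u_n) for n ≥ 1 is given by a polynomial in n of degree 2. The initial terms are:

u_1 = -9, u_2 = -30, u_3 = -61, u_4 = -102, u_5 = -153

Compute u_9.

-457

1st diffs: -21, -31, -41, -51.
2nd diffs: -10, -10, -10 (constant).
Newton forward-difference form: u_n = -9 + (-21)·C(n-1,1) + (-10)·C(n-1,2).
At n = 9: n-1 = 8, so u_9 = -9 - 168 - 280 = -457.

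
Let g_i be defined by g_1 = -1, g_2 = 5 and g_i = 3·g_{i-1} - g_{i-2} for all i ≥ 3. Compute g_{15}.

1710448

Step forward from the initial values:
g_3 = 16;  g_4 = 43;  g_5 = 113;  …;  g_{12} = 95320;  g_{13} = 249551;  g_{14} = 653333;  g_{15} = 1710448.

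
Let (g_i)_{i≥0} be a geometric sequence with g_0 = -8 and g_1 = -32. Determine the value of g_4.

Common ratio r = 4.
g_i = (-8)·4^(i-0).
g_4 = (-8)·4^4 = -2048.

-2048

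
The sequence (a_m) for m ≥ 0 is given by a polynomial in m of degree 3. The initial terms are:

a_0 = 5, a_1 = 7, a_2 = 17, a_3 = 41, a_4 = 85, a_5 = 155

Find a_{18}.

6161

1st diffs: 2, 10, 24, 44, 70.
2nd diffs: 8, 14, 20, 26.
3rd diffs: 6, 6, 6 (constant).
So a_m = m^3 + m^2 + 5.
Evaluating at m = 18 gives a_{18} = 6161.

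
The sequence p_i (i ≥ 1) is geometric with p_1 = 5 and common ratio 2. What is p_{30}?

2684354560

p_i = 5·2^(i-1).
p_{30} = 5·2^29 = 2684354560.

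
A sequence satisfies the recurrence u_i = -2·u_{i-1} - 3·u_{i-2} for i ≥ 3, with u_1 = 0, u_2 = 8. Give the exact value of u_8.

u_3 = -16  u_4 = 8  u_5 = 32  u_6 = -88  u_7 = 80  u_8 = 104.

104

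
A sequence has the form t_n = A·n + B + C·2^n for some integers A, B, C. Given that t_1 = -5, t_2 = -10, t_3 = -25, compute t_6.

At n = 1, 2, 3: A + B + 2C = -5; 2A + B + 4C = -10; 3A + B + 8C = -25.
Subtracting the first from the second: A + 2C = -5.
Subtracting the second from the third: A + 4C = -15.
Solving: C = -5, A = 5, then B = 0.
So t_n = 5·n + 0 + (-5)·2^n; at n=6 this is -290.

-290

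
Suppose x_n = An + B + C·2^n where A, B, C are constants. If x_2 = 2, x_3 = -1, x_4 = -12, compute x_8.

-472

At n = 2, 3, 4: 2A + B + 4C = 2; 3A + B + 8C = -1; 4A + B + 16C = -12.
Subtracting the first from the second: A + 4C = -3.
Subtracting the second from the third: A + 8C = -11.
Solving: C = -2, A = 5, then B = 0.
Hence x_8 = 5·8 + 0 + (-2)·256 = -472.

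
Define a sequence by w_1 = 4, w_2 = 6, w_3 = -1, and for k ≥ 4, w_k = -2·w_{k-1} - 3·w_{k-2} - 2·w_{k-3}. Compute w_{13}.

-441

Applying the relation repeatedly:
w_4 = -24  w_5 = 39  w_6 = -4  w_7 = -61  w_8 = 56  w_9 = 79  w_{10} = -204  w_{11} = 59  w_{12} = 336  w_{13} = -441.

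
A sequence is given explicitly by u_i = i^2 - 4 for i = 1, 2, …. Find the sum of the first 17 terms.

1717

Over i = 1..17: Σi = 153, Σi² = 1785.
Total = (1)·1785 + (-4)·17 = 1717.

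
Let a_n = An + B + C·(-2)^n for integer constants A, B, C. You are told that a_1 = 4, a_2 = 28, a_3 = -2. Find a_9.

-1478

The three given values yield: A + B - 2C = 4; 2A + B + 4C = 28; 3A + B - 8C = -2.
Subtracting the first from the second: A + 6C = 24.
Subtracting the second from the third: A - 12C = -30.
Solving: C = 3, A = 6, then B = 4.
Hence a_9 = 6·9 + 4 + 3·(-512) = -1478.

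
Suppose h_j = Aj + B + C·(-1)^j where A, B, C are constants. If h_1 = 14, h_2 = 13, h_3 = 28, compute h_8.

At j = 1, 2, 3: A + B - C = 14; 2A + B + C = 13; 3A + B - C = 28.
Subtracting the first from the second: A + 2C = -1.
Subtracting the second from the third: A - 2C = 15.
Solving: C = -4, A = 7, then B = 3.
Therefore h_8 = 56 + 3 + (-4)·1 = 55.

55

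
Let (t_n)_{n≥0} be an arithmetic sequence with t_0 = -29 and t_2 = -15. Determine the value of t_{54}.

Common difference d = (-15 - (-29)) / (2 - 0) = 7.
t_n = -29 + (n - 0)·7.
t_{54} = -29 + 54·7 = 349.

349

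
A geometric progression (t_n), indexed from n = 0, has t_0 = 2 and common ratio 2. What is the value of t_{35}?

t_n = 2·2^(n-0).
t_{35} = 2·2^35 = 68719476736.

68719476736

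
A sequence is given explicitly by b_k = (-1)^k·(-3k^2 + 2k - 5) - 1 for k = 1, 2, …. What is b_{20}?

-1166

(-1)^20 = 1; -3k^2 + 2k - 5 at k=20 is -1165; so b_{20} = -1166.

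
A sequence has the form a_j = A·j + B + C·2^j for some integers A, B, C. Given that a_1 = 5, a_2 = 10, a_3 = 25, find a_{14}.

Write the equations: A + B + 2C = 5; 2A + B + 4C = 10; 3A + B + 8C = 25.
Subtracting the first from the second: A + 2C = 5.
Subtracting the second from the third: A + 4C = 15.
Solving: C = 5, A = -5, then B = 0.
So a_j = -5·j + 0 + 5·2^j; at j=14 this is 81850.

81850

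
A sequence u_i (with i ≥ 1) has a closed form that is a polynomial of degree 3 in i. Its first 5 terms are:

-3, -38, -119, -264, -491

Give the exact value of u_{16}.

-13548

1st diffs: -35, -81, -145, -227.
2nd diffs: -46, -64, -82.
3rd diffs: -18, -18 (constant).
So u_i = -3i^3 - 5i^2 + i + 4.
Evaluating at i = 16 gives u_{16} = -13548.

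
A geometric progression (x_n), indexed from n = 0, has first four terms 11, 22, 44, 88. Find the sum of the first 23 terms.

Common ratio r = 2.
x_n = 11·2^(n-0).
S = 11·(2^23 - 1)/(2 - 1) = 11·(8388608 - 1)/(1) = 92274677.

92274677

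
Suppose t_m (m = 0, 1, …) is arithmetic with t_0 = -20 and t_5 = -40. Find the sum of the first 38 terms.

-3572

Common difference d = (-40 - (-20)) / (5 - 0) = -4.
t_m = -20 + (m - 0)·(-4).
t_{37} = -168; S = 38·(-20 + (-168))/2 = -3572.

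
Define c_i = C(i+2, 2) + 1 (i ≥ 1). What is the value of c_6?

29

C(8, 2) = 28, so c_6 = 29.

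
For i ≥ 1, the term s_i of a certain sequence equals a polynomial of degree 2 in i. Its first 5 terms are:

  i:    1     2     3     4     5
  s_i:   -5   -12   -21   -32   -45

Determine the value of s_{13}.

1st diffs: -7, -9, -11, -13.
2nd diffs: -2, -2, -2 (constant).
So s_i = -i^2 - 4i.
Evaluating at i = 13 gives s_{13} = -221.

-221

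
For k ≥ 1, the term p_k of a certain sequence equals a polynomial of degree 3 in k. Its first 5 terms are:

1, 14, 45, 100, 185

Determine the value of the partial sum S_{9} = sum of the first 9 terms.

2745

1st diffs: 13, 31, 55, 85.
2nd diffs: 18, 24, 30.
3rd diffs: 6, 6 (constant).
So p_k = k^3 + 3k^2 - 3k.
Continuing: 306, 469, 680, 945.
Summing k = 1..9 (9 terms) gives 2745.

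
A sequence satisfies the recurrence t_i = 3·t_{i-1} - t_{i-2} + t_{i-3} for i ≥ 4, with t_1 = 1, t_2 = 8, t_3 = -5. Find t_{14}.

-494266

Iterate the recurrence:
t_4 = -22; t_5 = -53; t_6 = -142; …; t_{11} = -23273; t_{12} = -64450; t_{13} = -178481; t_{14} = -494266.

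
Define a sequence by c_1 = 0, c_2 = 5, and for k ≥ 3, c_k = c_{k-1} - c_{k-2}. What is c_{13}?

Applying the relation repeatedly:
c_3 = 5  c_4 = 0  c_5 = -5  …  c_{10} = 0  c_{11} = -5  c_{12} = -5  c_{13} = 0.

0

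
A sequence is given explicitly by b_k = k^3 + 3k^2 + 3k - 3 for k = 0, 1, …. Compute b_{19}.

7996

b_{19} = 1·19^3 + 3·19^2 + 3·19 - 3 = 7996.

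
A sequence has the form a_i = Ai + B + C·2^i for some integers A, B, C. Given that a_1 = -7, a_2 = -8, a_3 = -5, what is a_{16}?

The three given values yield: A + B + 2C = -7; 2A + B + 4C = -8; 3A + B + 8C = -5.
Subtracting the first from the second: A + 2C = -1.
Subtracting the second from the third: A + 4C = 3.
Solving: C = 2, A = -5, then B = -6.
Hence a_{16} = -5·16 + (-6) + 2·65536 = 130986.

130986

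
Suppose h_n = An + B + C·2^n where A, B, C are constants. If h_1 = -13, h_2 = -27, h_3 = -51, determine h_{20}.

-5242959

At n = 1, 2, 3: A + B + 2C = -13; 2A + B + 4C = -27; 3A + B + 8C = -51.
Subtracting the first from the second: A + 2C = -14.
Subtracting the second from the third: A + 4C = -24.
Solving: C = -5, A = -4, then B = 1.
So h_n = -4·n + 1 + (-5)·2^n; at n=20 this is -5242959.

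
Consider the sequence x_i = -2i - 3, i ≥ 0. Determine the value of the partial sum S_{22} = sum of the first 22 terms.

-528

Over i = 0..21: Σi = 231.
Total = (-2)·231 + (-3)·22 = -528.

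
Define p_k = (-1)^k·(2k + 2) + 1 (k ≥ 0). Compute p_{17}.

(-1)^17 = -1; 2k + 2 at k=17 is 36; so p_{17} = -35.

-35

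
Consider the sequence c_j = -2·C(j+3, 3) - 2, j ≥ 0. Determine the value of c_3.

-42

C(6, 3) = 20, so c_3 = -42.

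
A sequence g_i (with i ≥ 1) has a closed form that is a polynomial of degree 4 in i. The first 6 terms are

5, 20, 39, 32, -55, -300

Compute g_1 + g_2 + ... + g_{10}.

1st diffs: 15, 19, -7, -87, -245.
2nd diffs: 4, -26, -80, -158.
3rd diffs: -30, -54, -78.
4th diffs: -24, -24 (constant).
Newton forward-difference form: g_i = 5 + 15·C(i-1,1) + 4·C(i-1,2) + (-30)·C(i-1,3) + (-24)·C(i-1,4).
Continuing: -805, -1696, -3123, -5260.
Summing i = 1..10 (10 terms) gives -11143.

-11143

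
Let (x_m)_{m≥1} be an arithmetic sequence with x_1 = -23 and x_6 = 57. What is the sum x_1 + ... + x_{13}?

Common difference d = (57 - (-23)) / (6 - 1) = 16.
x_m = -23 + (m - 1)·16.
x_{13} = 169; S = 13·(-23 + 169)/2 = 949.

949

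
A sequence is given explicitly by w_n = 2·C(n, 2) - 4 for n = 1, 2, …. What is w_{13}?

C(13, 2) = 78, so w_{13} = 152.

152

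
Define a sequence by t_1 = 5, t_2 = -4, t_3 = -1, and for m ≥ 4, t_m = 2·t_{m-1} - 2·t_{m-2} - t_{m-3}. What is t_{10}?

-119

Iterate the recurrence:
t_4 = 1, t_5 = 8, t_6 = 15, t_7 = 13, t_8 = -12, t_9 = -65, t_{10} = -119.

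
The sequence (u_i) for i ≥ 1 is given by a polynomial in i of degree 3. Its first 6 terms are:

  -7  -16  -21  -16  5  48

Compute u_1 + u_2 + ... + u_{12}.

3172

1st diffs: -9, -5, 5, 21, 43.
2nd diffs: 4, 10, 16, 22.
3rd diffs: 6, 6, 6 (constant).
Newton forward-difference form: u_i = -7 + (-9)·C(i-1,1) + 4·C(i-1,2) + 6·C(i-1,3).
Continuing: …, 119, 224, 369, 560, …, u_{12} = 1104.
Summing i = 1..12 (12 terms) gives 3172.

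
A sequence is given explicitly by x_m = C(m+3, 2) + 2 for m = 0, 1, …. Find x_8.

C(11, 2) = 55, so x_8 = 57.

57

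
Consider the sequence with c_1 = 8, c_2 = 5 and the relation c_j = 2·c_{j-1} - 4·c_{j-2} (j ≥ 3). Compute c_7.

512

c_3 = -22  c_4 = -64  c_5 = -40  c_6 = 176  c_7 = 512.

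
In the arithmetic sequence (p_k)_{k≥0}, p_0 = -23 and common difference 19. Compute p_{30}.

547

p_k = -23 + (k - 0)·19.
p_{30} = -23 + 30·19 = 547.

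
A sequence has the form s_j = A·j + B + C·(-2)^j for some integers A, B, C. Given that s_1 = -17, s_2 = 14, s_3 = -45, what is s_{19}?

-2621429

The three given values yield: A + B - 2C = -17; 2A + B + 4C = 14; 3A + B - 8C = -45.
Subtracting the first from the second: A + 6C = 31.
Subtracting the second from the third: A - 12C = -59.
Solving: C = 5, A = 1, then B = -8.
So s_j = 1·j + (-8) + 5·(-2)^j; at j=19 this is -2621429.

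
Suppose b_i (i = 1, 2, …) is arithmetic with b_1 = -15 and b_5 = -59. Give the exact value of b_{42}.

-466

Common difference d = (-59 - (-15)) / (5 - 1) = -11.
b_i = -15 + (i - 1)·(-11).
b_{42} = -15 + 41·(-11) = -466.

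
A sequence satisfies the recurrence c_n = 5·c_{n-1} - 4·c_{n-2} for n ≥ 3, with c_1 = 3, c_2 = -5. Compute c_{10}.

Compute successive terms:
c_3 = -37, c_4 = -165, c_5 = -677, c_6 = -2725, c_7 = -10917, c_8 = -43685, c_9 = -174757, c_{10} = -699045.
(Characteristic roots are 4 and 1.)

-699045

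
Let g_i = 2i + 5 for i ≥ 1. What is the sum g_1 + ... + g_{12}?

216

Over i = 1..12: Σi = 78.
Total = (2)·78 + (5)·12 = 216.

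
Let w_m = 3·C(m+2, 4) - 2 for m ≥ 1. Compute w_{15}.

C(17, 4) = 2380, so w_{15} = 7138.

7138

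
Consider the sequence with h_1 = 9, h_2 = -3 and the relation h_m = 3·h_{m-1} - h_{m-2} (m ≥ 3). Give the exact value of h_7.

h_3 = -18  h_4 = -51  h_5 = -135  h_6 = -354  h_7 = -927.

-927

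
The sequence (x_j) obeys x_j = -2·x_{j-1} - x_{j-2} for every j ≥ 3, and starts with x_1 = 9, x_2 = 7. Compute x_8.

x_3 = -23;  x_4 = 39;  x_5 = -55;  x_6 = 71;  x_7 = -87;  x_8 = 103.
(Characteristic roots are -1 and -1.)

103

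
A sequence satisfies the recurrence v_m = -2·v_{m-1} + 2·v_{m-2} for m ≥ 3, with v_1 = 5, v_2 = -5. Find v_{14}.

-1181120

Iterate the recurrence:
v_3 = 20  v_4 = -50  v_5 = 140  …  v_{11} = 57920  v_{12} = -158240  v_{13} = 432320  v_{14} = -1181120.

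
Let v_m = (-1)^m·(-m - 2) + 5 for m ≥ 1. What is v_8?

-5

(-1)^8 = 1; -m - 2 at m=8 is -10; so v_8 = -5.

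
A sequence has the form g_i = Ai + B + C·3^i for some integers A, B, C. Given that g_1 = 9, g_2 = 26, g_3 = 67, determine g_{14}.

Write the equations: A + B + 3C = 9; 2A + B + 9C = 26; 3A + B + 27C = 67.
Subtracting the first from the second: A + 6C = 17.
Subtracting the second from the third: A + 18C = 41.
Solving: C = 2, A = 5, then B = -2.
Therefore g_{14} = 70 + (-2) + 2·4782969 = 9566006.

9566006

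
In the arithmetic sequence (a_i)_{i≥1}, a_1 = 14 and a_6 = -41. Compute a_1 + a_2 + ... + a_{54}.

-14985

Common difference d = (-41 - 14) / (6 - 1) = -11.
a_i = 14 + (i - 1)·(-11).
a_{54} = -569; S = 54·(14 + (-569))/2 = -14985.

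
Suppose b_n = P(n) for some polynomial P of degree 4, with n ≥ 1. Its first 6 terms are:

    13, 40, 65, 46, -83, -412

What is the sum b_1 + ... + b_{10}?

-13763

1st diffs: 27, 25, -19, -129, -329.
2nd diffs: -2, -44, -110, -200.
3rd diffs: -42, -66, -90.
4th diffs: -24, -24 (constant).
So b_n = -n^4 + 3n^3 + 6n^2 + 3n + 2.
Continuing: -1055, -2150, -3859, -6368.
Summing n = 1..10 (10 terms) gives -13763.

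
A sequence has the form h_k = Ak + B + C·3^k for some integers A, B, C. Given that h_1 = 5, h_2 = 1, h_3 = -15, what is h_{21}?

-10460353155

Plug in k = 1, 2, 3: A + B + 3C = 5; 2A + B + 9C = 1; 3A + B + 27C = -15.
Subtracting the first from the second: A + 6C = -4.
Subtracting the second from the third: A + 18C = -16.
Solving: C = -1, A = 2, then B = 6.
Therefore h_{21} = 42 + 6 + (-1)·10460353203 = -10460353155.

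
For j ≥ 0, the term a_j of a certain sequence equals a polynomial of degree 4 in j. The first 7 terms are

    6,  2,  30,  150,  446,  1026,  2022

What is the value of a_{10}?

13646

1st diffs: -4, 28, 120, 296, 580, 996.
2nd diffs: 32, 92, 176, 284, 416.
3rd diffs: 60, 84, 108, 132.
4th diffs: 24, 24, 24 (constant).
So a_j = j^4 + 4j^3 - 3j^2 - 6j + 6.
Evaluating at j = 10 gives a_{10} = 13646.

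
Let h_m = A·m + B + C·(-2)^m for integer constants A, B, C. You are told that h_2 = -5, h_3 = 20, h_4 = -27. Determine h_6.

-121

The three given values yield: 2A + B + 4C = -5; 3A + B - 8C = 20; 4A + B + 16C = -27.
Subtracting the first from the second: A - 12C = 25.
Subtracting the second from the third: A + 24C = -47.
Solving: C = -2, A = 1, then B = 1.
Therefore h_6 = 6 + 1 + (-2)·64 = -121.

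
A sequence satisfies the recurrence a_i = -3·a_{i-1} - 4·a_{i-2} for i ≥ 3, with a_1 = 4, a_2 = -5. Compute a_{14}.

32935

Compute successive terms:
a_3 = -1;  a_4 = 23;  a_5 = -65;  …;  a_{11} = 1775;  a_{12} = 2327;  a_{13} = -14081;  a_{14} = 32935.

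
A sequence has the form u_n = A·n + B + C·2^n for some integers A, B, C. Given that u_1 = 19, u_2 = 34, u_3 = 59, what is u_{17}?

The three given values yield: A + B + 2C = 19; 2A + B + 4C = 34; 3A + B + 8C = 59.
Subtracting the first from the second: A + 2C = 15.
Subtracting the second from the third: A + 4C = 25.
Solving: C = 5, A = 5, then B = 4.
So u_n = 5·n + 4 + 5·2^n; at n=17 this is 655449.

655449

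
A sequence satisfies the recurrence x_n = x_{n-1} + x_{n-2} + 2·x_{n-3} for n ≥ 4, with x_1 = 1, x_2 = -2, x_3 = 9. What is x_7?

73

x_4 = 9  x_5 = 14  x_6 = 41  x_7 = 73.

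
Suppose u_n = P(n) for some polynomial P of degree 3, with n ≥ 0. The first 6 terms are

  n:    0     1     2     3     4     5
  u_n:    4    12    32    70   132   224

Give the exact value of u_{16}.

1st diffs: 8, 20, 38, 62, 92.
2nd diffs: 12, 18, 24, 30.
3rd diffs: 6, 6, 6 (constant).
Newton forward-difference form: u_n = 4 + 8·C(n,1) + 12·C(n,2) + 6·C(n,3).
At n = 16: n = 16, so u_{16} = 4 + 128 + 1440 + 3360 = 4932.

4932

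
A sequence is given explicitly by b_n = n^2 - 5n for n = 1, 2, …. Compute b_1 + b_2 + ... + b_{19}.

1520

Over n = 1..19: Σn = 190, Σn² = 2470.
Total = (1)·2470 + (-5)·190 = 1520.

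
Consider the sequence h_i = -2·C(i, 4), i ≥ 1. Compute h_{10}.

-420

C(10, 4) = 210, so h_{10} = -420.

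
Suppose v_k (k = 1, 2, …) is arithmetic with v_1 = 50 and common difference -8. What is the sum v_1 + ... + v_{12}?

v_k = 50 + (k - 1)·(-8).
v_{12} = -38; S = 12·(50 + (-38))/2 = 72.

72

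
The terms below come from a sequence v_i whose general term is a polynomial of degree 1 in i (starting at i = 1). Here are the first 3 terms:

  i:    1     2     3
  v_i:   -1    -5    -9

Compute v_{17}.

-65

1st diffs: -4, -4 (constant).
So v_i = -4i + 3.
Evaluating at i = 17 gives v_{17} = -65.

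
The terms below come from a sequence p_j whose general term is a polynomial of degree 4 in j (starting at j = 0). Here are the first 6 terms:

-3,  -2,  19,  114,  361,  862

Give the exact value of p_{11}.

17938

1st diffs: 1, 21, 95, 247, 501.
2nd diffs: 20, 74, 152, 254.
3rd diffs: 54, 78, 102.
4th diffs: 24, 24 (constant).
Newton forward-difference form: p_j = -3 + 1·C(j,1) + 20·C(j,2) + 54·C(j,3) + 24·C(j,4).
At j = 11: j = 11, so p_{11} = -3 + 11 + 1100 + 8910 + 7920 = 17938.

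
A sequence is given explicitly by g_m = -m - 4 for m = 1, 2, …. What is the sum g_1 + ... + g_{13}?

Over m = 1..13: Σm = 91.
Total = (-1)·91 + (-4)·13 = -143.

-143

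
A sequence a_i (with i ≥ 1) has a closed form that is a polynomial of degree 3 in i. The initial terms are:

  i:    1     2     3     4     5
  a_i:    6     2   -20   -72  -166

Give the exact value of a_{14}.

-4882

1st diffs: -4, -22, -52, -94.
2nd diffs: -18, -30, -42.
3rd diffs: -12, -12 (constant).
Newton forward-difference form: a_i = 6 + (-4)·C(i-1,1) + (-18)·C(i-1,2) + (-12)·C(i-1,3).
At i = 14: i-1 = 13, so a_{14} = 6 - 52 - 1404 - 3432 = -4882.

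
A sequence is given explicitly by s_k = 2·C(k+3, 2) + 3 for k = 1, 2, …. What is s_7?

C(10, 2) = 45, so s_7 = 93.

93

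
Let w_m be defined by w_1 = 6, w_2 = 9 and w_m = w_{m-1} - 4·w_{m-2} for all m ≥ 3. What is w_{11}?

Applying the relation repeatedly:
w_3 = -15  w_4 = -51  w_5 = 9  w_6 = 213  w_7 = 177  w_8 = -675  w_9 = -1383  w_{10} = 1317  w_{11} = 6849.

6849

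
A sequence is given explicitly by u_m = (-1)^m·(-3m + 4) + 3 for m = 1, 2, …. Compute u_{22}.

(-1)^22 = 1; -3m + 4 at m=22 is -62; so u_{22} = -59.

-59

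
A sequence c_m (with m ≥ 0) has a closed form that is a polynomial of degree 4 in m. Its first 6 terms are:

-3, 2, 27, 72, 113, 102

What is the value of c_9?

-2262

1st diffs: 5, 25, 45, 41, -11.
2nd diffs: 20, 20, -4, -52.
3rd diffs: 0, -24, -48.
4th diffs: -24, -24 (constant).
So c_m = -m^4 + 6m^3 - m^2 + m - 3.
Evaluating at m = 9 gives c_9 = -2262.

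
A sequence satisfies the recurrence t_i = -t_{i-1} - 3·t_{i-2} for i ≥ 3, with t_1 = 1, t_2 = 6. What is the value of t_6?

-9

Iterate the recurrence:
t_3 = -9  t_4 = -9  t_5 = 36  t_6 = -9.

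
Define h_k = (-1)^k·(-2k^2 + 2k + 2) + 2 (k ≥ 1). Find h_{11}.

220

(-1)^11 = -1; -2k^2 + 2k + 2 at k=11 is -218; so h_{11} = 220.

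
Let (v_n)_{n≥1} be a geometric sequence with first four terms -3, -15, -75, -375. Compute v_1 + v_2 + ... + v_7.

-58593

Common ratio r = 5.
v_n = (-3)·5^(n-1).
S = (-3)·(5^7 - 1)/(5 - 1) = (-3)·(78125 - 1)/(4) = -58593.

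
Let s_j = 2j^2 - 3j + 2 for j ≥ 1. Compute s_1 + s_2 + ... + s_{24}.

Over j = 1..24: Σj = 300, Σj² = 4900.
Total = (2)·4900 + (-3)·300 + (2)·24 = 8948.

8948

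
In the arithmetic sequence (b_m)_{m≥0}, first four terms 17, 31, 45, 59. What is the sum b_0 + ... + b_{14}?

Common difference d = 14.
b_m = 17 + (m - 0)·14.
b_{14} = 213; S = 15·(17 + 213)/2 = 1725.

1725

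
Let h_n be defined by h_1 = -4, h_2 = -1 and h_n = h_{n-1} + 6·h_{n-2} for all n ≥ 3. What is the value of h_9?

h_3 = -25, h_4 = -31, h_5 = -181, h_6 = -367, h_7 = -1453, h_8 = -3655, h_9 = -12373.
(Characteristic roots are 3 and -2.)

-12373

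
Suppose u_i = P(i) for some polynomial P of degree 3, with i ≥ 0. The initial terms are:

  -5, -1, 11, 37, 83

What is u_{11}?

1469

1st diffs: 4, 12, 26, 46.
2nd diffs: 8, 14, 20.
3rd diffs: 6, 6 (constant).
Newton forward-difference form: u_i = -5 + 4·C(i,1) + 8·C(i,2) + 6·C(i,3).
At i = 11: i = 11, so u_{11} = -5 + 44 + 440 + 990 = 1469.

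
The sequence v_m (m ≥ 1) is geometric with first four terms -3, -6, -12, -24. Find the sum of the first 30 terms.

Common ratio r = 2.
v_m = (-3)·2^(m-1).
S = (-3)·(2^30 - 1)/(2 - 1) = (-3)·(1073741824 - 1)/(1) = -3221225469.

-3221225469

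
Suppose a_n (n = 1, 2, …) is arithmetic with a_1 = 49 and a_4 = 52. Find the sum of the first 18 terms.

1035

Common difference d = (52 - 49) / (4 - 1) = 1.
a_n = 49 + (n - 1)·1.
a_{18} = 66; S = 18·(49 + 66)/2 = 1035.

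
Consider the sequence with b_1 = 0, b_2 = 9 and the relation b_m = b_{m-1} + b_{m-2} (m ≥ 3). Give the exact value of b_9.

b_3 = 9; b_4 = 18; b_5 = 27; b_6 = 45; b_7 = 72; b_8 = 117; b_9 = 189.

189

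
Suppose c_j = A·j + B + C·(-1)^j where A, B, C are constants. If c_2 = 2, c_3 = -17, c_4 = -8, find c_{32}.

-148

Write the equations: 2A + B + C = 2; 3A + B - C = -17; 4A + B + C = -8.
Subtracting the first from the second: A - 2C = -19.
Subtracting the second from the third: A + 2C = 9.
Solving: C = 7, A = -5, then B = 5.
Therefore c_{32} = -160 + 5 + 7·1 = -148.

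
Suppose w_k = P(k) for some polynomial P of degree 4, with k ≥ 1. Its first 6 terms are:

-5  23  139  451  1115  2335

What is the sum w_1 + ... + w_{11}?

73821

1st diffs: 28, 116, 312, 664, 1220.
2nd diffs: 88, 196, 352, 556.
3rd diffs: 108, 156, 204.
4th diffs: 48, 48 (constant).
Newton forward-difference form: w_k = -5 + 28·C(k-1,1) + 88·C(k-1,2) + 108·C(k-1,3) + 48·C(k-1,4).
Continuing: …, 4363, 7499, 12091, 18535, …, w_{11} = 27275.
Summing k = 1..11 (11 terms) gives 73821.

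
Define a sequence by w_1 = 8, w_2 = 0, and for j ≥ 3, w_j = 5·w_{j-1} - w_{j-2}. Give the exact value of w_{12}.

-11130200

Compute successive terms:
w_3 = -8;  w_4 = -40;  w_5 = -192;  w_6 = -920;  w_7 = -4408;  w_8 = -21120;  w_9 = -101192;  w_{10} = -484840;  w_{11} = -2323008;  w_{12} = -11130200.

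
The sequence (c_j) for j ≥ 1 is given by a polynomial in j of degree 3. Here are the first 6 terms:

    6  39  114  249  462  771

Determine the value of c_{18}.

18519

1st diffs: 33, 75, 135, 213, 309.
2nd diffs: 42, 60, 78, 96.
3rd diffs: 18, 18, 18 (constant).
Newton forward-difference form: c_j = 6 + 33·C(j-1,1) + 42·C(j-1,2) + 18·C(j-1,3).
At j = 18: j-1 = 17, so c_{18} = 6 + 561 + 5712 + 12240 = 18519.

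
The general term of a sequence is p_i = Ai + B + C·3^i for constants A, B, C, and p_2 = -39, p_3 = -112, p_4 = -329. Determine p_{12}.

Plug in i = 2, 3, 4: 2A + B + 9C = -39; 3A + B + 27C = -112; 4A + B + 81C = -329.
Subtracting the first from the second: A + 18C = -73.
Subtracting the second from the third: A + 54C = -217.
Solving: C = -4, A = -1, then B = -1.
So p_i = -1·i + (-1) + (-4)·3^i; at i=12 this is -2125777.

-2125777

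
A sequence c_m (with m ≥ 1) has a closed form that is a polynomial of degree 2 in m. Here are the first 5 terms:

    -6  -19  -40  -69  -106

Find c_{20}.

-1621

1st diffs: -13, -21, -29, -37.
2nd diffs: -8, -8, -8 (constant).
Newton forward-difference form: c_m = -6 + (-13)·C(m-1,1) + (-8)·C(m-1,2).
At m = 20: m-1 = 19, so c_{20} = -6 - 247 - 1368 = -1621.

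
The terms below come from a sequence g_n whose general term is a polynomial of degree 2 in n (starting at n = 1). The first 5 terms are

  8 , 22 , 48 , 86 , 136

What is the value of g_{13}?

968

1st diffs: 14, 26, 38, 50.
2nd diffs: 12, 12, 12 (constant).
So g_n = 6n^2 - 4n + 6.
Evaluating at n = 13 gives g_{13} = 968.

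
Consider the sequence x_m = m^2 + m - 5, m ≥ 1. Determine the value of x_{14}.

x_{14} = 1·14^2 + 1·14 - 5 = 205.

205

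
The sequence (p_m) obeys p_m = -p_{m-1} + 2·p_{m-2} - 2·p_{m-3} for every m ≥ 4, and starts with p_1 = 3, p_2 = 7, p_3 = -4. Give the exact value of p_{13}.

-21462

p_4 = 12, p_5 = -34, p_6 = 66, p_7 = -158, p_8 = 358, p_9 = -806, p_{10} = 1838, p_{11} = -4166, p_{12} = 9454, p_{13} = -21462.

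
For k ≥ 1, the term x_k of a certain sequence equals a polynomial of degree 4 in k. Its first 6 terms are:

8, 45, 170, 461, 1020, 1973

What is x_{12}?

26045

1st diffs: 37, 125, 291, 559, 953.
2nd diffs: 88, 166, 268, 394.
3rd diffs: 78, 102, 126.
4th diffs: 24, 24 (constant).
Newton forward-difference form: x_k = 8 + 37·C(k-1,1) + 88·C(k-1,2) + 78·C(k-1,3) + 24·C(k-1,4).
At k = 12: k-1 = 11, so x_{12} = 8 + 407 + 4840 + 12870 + 7920 = 26045.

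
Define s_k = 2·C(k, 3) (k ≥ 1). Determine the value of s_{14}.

728

C(14, 3) = 364, so s_{14} = 728.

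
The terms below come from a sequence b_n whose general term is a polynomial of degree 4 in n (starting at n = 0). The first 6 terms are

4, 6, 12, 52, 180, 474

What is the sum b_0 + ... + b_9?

12958

1st diffs: 2, 6, 40, 128, 294.
2nd diffs: 4, 34, 88, 166.
3rd diffs: 30, 54, 78.
4th diffs: 24, 24 (constant).
Newton forward-difference form: b_n = 4 + 2·C(n,1) + 4·C(n,2) + 30·C(n,3) + 24·C(n,4).
Continuing: 1036, 1992, 3492, 5710.
Summing n = 0..9 (10 terms) gives 12958.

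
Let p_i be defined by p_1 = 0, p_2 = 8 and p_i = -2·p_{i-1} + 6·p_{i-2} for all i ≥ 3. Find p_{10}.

172160

Applying the relation repeatedly:
p_3 = -16;  p_4 = 80;  p_5 = -256;  p_6 = 992;  p_7 = -3520;  p_8 = 12992;  p_9 = -47104;  p_{10} = 172160.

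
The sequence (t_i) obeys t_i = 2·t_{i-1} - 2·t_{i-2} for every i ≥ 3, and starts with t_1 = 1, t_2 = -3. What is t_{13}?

-64

Applying the relation repeatedly:
t_3 = -8; t_4 = -10; t_5 = -4; …; t_{10} = -48; t_{11} = -128; t_{12} = -160; t_{13} = -64.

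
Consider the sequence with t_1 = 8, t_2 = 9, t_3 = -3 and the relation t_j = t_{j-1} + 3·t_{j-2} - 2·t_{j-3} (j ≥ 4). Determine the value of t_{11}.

-663

Iterate the recurrence:
t_4 = 8;  t_5 = -19;  t_6 = 11;  t_7 = -62;  t_8 = 9;  t_9 = -199;  t_{10} = -48;  t_{11} = -663.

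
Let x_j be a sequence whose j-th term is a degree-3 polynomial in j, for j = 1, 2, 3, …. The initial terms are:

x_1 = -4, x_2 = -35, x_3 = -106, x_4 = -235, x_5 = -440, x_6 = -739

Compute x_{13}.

1st diffs: -31, -71, -129, -205, -299.
2nd diffs: -40, -58, -76, -94.
3rd diffs: -18, -18, -18 (constant).
Newton forward-difference form: x_j = -4 + (-31)·C(j-1,1) + (-40)·C(j-1,2) + (-18)·C(j-1,3).
At j = 13: j-1 = 12, so x_{13} = -4 - 372 - 2640 - 3960 = -6976.

-6976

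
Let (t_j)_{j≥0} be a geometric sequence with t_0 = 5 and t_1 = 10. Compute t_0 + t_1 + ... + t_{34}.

Common ratio r = 2.
t_j = 5·2^(j-0).
S = 5·(2^35 - 1)/(2 - 1) = 5·(34359738368 - 1)/(1) = 171798691835.

171798691835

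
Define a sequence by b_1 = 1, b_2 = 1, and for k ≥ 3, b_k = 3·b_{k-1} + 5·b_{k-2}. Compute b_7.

2213

b_3 = 8, b_4 = 29, b_5 = 127, b_6 = 526, b_7 = 2213.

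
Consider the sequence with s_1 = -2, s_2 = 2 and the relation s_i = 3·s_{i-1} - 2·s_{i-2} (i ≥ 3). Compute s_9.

1018

Compute successive terms:
s_3 = 10;  s_4 = 26;  s_5 = 58;  s_6 = 122;  s_7 = 250;  s_8 = 506;  s_9 = 1018.
(Characteristic roots are 2 and 1.)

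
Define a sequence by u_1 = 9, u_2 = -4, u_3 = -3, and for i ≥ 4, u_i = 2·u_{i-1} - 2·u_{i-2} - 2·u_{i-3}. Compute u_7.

Applying the relation repeatedly:
u_4 = -16, u_5 = -18, u_6 = 2, u_7 = 72.

72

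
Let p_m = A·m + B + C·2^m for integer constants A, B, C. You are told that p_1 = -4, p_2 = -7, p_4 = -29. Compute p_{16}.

-131057

Plug in m = 1, 2, 4: A + B + 2C = -4; 2A + B + 4C = -7; 4A + B + 16C = -29.
Subtracting the first from the second: A + 2C = -3.
Subtracting the second from the third: 2A + 12C = -22.
Solving: C = -2, A = 1, then B = -1.
Therefore p_{16} = 16 + (-1) + (-2)·65536 = -131057.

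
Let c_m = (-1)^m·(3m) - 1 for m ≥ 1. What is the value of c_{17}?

-52

(-1)^17 = -1; 3m at m=17 is 51; so c_{17} = -52.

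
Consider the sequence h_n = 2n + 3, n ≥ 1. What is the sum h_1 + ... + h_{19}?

437

Over n = 1..19: Σn = 190.
Total = (2)·190 + (3)·19 = 437.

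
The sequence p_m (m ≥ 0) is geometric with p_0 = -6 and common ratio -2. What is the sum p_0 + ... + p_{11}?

8190

p_m = (-6)·(-2)^(m-0).
S = (-6)·((-2)^12 - 1)/(-2 - 1) = (-6)·(4096 - 1)/(-3) = 8190.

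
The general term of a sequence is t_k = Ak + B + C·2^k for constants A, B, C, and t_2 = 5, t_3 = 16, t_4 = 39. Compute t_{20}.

The three given values yield: 2A + B + 4C = 5; 3A + B + 8C = 16; 4A + B + 16C = 39.
Subtracting the first from the second: A + 4C = 11.
Subtracting the second from the third: A + 8C = 23.
Solving: C = 3, A = -1, then B = -5.
Hence t_{20} = -1·20 + (-5) + 3·1048576 = 3145703.

3145703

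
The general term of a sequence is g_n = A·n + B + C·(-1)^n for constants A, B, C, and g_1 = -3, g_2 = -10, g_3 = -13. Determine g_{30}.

-150

Write the equations: A + B - C = -3; 2A + B + C = -10; 3A + B - C = -13.
Subtracting the first from the second: A + 2C = -7.
Subtracting the second from the third: A - 2C = -3.
Solving: C = -1, A = -5, then B = 1.
Hence g_{30} = -5·30 + 1 + (-1)·1 = -150.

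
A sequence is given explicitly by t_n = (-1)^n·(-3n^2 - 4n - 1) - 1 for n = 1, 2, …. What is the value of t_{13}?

(-1)^13 = -1; -3n^2 - 4n - 1 at n=13 is -560; so t_{13} = 559.

559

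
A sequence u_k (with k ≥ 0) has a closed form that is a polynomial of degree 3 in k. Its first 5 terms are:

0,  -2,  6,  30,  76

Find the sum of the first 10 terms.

2370

1st diffs: -2, 8, 24, 46.
2nd diffs: 10, 16, 22.
3rd diffs: 6, 6 (constant).
So u_k = k^3 + 2k^2 - 5k.
Continuing: …, 150, 258, 406, 600, …, u_9 = 846.
Summing k = 0..9 (10 terms) gives 2370.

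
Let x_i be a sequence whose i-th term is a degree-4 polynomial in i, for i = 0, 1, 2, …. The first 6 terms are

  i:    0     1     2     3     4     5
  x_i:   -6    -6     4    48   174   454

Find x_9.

1st diffs: 0, 10, 44, 126, 280.
2nd diffs: 10, 34, 82, 154.
3rd diffs: 24, 48, 72.
4th diffs: 24, 24 (constant).
Newton forward-difference form: x_i = -6 + 10·C(i,2) + 24·C(i,3) + 24·C(i,4).
At i = 9: i = 9, so x_9 = -6 + 360 + 2016 + 3024 = 5394.

5394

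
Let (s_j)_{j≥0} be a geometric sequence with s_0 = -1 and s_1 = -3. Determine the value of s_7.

Common ratio r = 3.
s_j = (-1)·3^(j-0).
s_7 = (-1)·3^7 = -2187.

-2187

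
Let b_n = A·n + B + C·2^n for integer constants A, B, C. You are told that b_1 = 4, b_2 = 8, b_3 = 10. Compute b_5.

Write the equations: A + B + 2C = 4; 2A + B + 4C = 8; 3A + B + 8C = 10.
Subtracting the first from the second: A + 2C = 4.
Subtracting the second from the third: A + 4C = 2.
Solving: C = -1, A = 6, then B = 0.
Therefore b_5 = 30 + 0 + (-1)·32 = -2.

-2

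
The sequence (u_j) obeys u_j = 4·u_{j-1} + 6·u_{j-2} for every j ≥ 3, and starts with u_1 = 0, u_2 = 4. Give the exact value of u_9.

Applying the relation repeatedly:
u_3 = 16;  u_4 = 88;  u_5 = 448;  u_6 = 2320;  u_7 = 11968;  u_8 = 61792;  u_9 = 318976.

318976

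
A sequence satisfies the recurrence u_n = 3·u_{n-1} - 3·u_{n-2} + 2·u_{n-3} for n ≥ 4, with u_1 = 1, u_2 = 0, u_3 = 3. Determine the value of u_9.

339

Applying the relation repeatedly:
u_4 = 11, u_5 = 24, u_6 = 45, u_7 = 85, u_8 = 168, u_9 = 339.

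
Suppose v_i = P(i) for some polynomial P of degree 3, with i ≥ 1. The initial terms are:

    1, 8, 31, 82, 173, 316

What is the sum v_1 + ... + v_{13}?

13715

1st diffs: 7, 23, 51, 91, 143.
2nd diffs: 16, 28, 40, 52.
3rd diffs: 12, 12, 12 (constant).
Newton forward-difference form: v_i = 1 + 7·C(i-1,1) + 16·C(i-1,2) + 12·C(i-1,3).
Continuing: …, 523, 806, 1177, 1648, …, v_{13} = 3781.
Summing i = 1..13 (13 terms) gives 13715.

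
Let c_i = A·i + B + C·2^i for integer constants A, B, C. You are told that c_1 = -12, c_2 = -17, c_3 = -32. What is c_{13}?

At i = 1, 2, 3: A + B + 2C = -12; 2A + B + 4C = -17; 3A + B + 8C = -32.
Subtracting the first from the second: A + 2C = -5.
Subtracting the second from the third: A + 4C = -15.
Solving: C = -5, A = 5, then B = -7.
Therefore c_{13} = 65 + (-7) + (-5)·8192 = -40902.

-40902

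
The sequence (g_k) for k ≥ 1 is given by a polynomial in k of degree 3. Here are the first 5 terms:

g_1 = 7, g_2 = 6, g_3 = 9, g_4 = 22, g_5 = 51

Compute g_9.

1st diffs: -1, 3, 13, 29.
2nd diffs: 4, 10, 16.
3rd diffs: 6, 6 (constant).
So g_k = k^3 - 4k^2 + 4k + 6.
Evaluating at k = 9 gives g_9 = 447.

447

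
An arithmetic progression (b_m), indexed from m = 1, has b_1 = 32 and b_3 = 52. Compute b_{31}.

332

Common difference d = (52 - 32) / (3 - 1) = 10.
b_m = 32 + (m - 1)·10.
b_{31} = 32 + 30·10 = 332.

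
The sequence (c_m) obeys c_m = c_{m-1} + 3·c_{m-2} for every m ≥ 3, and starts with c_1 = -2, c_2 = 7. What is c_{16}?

331078

Iterate the recurrence:
c_3 = 1; c_4 = 22; c_5 = 25; …; c_{13} = 27022; c_{14} = 62503; c_{15} = 143569; c_{16} = 331078.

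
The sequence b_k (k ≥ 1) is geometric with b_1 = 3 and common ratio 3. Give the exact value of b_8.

6561

b_k = 3·3^(k-1).
b_8 = 3·3^7 = 6561.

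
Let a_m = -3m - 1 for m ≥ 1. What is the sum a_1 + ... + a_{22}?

-781

Over m = 1..22: Σm = 253.
Total = (-3)·253 + (-1)·22 = -781.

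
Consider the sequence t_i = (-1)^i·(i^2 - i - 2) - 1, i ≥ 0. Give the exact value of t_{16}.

(-1)^16 = 1; i^2 - i - 2 at i=16 is 238; so t_{16} = 237.

237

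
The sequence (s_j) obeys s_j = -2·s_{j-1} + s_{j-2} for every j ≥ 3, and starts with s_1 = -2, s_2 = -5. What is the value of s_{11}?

s_3 = 8, s_4 = -21, s_5 = 50, s_6 = -121, s_7 = 292, s_8 = -705, s_9 = 1702, s_{10} = -4109, s_{11} = 9920.

9920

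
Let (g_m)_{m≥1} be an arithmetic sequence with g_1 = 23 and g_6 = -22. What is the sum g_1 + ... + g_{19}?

-1102

Common difference d = (-22 - 23) / (6 - 1) = -9.
g_m = 23 + (m - 1)·(-9).
g_{19} = -139; S = 19·(23 + (-139))/2 = -1102.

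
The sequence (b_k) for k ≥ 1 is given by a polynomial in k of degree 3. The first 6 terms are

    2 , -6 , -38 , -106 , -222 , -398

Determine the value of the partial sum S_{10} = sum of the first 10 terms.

-5740

1st diffs: -8, -32, -68, -116, -176.
2nd diffs: -24, -36, -48, -60.
3rd diffs: -12, -12, -12 (constant).
So b_k = -2k^3 + 6k - 2.
Continuing: -646, -978, -1406, -1942.
Summing k = 1..10 (10 terms) gives -5740.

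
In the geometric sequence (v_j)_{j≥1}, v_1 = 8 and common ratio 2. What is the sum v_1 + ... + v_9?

v_j = 8·2^(j-1).
S = 8·(2^9 - 1)/(2 - 1) = 8·(512 - 1)/(1) = 4088.

4088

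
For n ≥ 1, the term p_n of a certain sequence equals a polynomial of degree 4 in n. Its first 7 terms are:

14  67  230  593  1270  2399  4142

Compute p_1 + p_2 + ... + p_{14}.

1st diffs: 53, 163, 363, 677, 1129, 1743.
2nd diffs: 110, 200, 314, 452, 614.
3rd diffs: 90, 114, 138, 162.
4th diffs: 24, 24, 24 (constant).
Newton forward-difference form: p_n = 14 + 53·C(n-1,1) + 110·C(n-1,2) + 90·C(n-1,3) + 24·C(n-1,4).
Continuing: …, 6685, 10238, 15035, 21334, …, p_{14} = 52183.
Summing n = 1..14 (14 terms) gives 183197.

183197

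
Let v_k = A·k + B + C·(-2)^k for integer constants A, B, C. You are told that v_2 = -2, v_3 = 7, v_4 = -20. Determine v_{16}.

At k = 2, 3, 4: 2A + B + 4C = -2; 3A + B - 8C = 7; 4A + B + 16C = -20.
Subtracting the first from the second: A - 12C = 9.
Subtracting the second from the third: A + 24C = -27.
Solving: C = -1, A = -3, then B = 8.
So v_k = -3·k + 8 + (-1)·(-2)^k; at k=16 this is -65576.

-65576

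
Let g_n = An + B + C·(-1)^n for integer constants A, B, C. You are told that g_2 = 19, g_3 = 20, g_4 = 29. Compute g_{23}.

Write the equations: 2A + B + C = 19; 3A + B - C = 20; 4A + B + C = 29.
Subtracting the first from the second: A - 2C = 1.
Subtracting the second from the third: A + 2C = 9.
Solving: C = 2, A = 5, then B = 7.
So g_n = 5·n + 7 + 2·(-1)^n; at n=23 this is 120.

120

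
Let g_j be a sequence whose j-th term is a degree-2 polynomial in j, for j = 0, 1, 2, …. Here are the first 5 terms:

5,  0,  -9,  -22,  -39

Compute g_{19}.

1st diffs: -5, -9, -13, -17.
2nd diffs: -4, -4, -4 (constant).
So g_j = -2j^2 - 3j + 5.
Evaluating at j = 19 gives g_{19} = -774.

-774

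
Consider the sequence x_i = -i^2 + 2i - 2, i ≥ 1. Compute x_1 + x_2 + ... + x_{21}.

-2891

Over i = 1..21: Σi = 231, Σi² = 3311.
Total = (-1)·3311 + (2)·231 + (-2)·21 = -2891.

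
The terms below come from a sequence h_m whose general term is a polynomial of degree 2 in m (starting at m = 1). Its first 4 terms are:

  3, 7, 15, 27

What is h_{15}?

423

1st diffs: 4, 8, 12.
2nd diffs: 4, 4 (constant).
Newton forward-difference form: h_m = 3 + 4·C(m-1,1) + 4·C(m-1,2).
At m = 15: m-1 = 14, so h_{15} = 3 + 56 + 364 = 423.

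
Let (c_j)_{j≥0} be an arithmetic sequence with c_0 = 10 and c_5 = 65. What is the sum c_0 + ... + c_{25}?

3835

Common difference d = (65 - 10) / (5 - 0) = 11.
c_j = 10 + (j - 0)·11.
c_{25} = 285; S = 26·(10 + 285)/2 = 3835.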